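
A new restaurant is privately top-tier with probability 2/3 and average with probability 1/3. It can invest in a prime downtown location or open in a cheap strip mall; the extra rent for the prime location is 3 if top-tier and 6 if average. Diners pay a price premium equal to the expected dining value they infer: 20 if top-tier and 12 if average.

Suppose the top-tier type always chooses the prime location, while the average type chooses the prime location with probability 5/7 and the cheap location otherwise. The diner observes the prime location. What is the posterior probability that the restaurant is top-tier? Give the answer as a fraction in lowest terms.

P(the prime location) = (2/3)·1 + (1/3)·(5/7) = 19/21.
By Bayes' rule, P(top-tier | the prime location) = (2/3) / (19/21) = 14/19.

14/19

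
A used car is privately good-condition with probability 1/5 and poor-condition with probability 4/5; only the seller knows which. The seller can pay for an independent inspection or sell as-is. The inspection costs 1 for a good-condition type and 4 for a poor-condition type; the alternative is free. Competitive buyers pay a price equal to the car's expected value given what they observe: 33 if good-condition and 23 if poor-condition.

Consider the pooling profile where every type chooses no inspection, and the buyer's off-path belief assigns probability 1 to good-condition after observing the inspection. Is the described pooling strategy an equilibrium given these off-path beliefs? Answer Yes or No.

On path, the buyer holds the prior and pays 1/5·33 + 4/5·23 = 25. Off path (the inspection), believing good-condition, it pays 33.
good-condition: no inspection nets 25; the inspection nets 33 − 1 = 32. good-condition would deviate.
poor-condition: no inspection nets 25; the inspection nets 33 − 4 = 29. poor-condition would deviate.
A type deviates, so pooling fails.

No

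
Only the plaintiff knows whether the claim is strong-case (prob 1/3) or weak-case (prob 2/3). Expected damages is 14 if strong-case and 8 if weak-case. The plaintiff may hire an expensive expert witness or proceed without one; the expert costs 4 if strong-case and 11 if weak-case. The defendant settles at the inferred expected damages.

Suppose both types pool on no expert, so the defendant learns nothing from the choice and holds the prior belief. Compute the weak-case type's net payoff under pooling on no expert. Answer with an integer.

Pooled settlement = 1/3·14 + 2/3·8 = 10.
weak-case pays no cost for no expert, so net payoff = 10.

10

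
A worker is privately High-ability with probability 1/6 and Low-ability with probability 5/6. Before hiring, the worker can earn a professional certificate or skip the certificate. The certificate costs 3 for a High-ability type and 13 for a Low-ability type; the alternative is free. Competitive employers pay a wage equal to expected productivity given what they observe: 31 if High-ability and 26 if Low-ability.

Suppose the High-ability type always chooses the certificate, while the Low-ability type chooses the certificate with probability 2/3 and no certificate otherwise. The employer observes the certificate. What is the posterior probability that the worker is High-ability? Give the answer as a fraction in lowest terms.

P(the certificate) = (1/6)·1 + (5/6)·(2/3) = 13/18.
By Bayes' rule, P(High-ability | the certificate) = (1/6) / (13/18) = 3/13.

3/13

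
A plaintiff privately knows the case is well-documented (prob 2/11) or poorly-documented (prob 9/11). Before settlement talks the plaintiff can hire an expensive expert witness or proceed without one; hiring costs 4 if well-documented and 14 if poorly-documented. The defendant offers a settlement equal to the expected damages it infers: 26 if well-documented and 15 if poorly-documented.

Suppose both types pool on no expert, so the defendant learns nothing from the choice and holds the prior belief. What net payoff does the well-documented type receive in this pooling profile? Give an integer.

Pooled settlement = 2/11·26 + 9/11·15 = 17.
well-documented pays no cost for no expert, so net payoff = 17.

17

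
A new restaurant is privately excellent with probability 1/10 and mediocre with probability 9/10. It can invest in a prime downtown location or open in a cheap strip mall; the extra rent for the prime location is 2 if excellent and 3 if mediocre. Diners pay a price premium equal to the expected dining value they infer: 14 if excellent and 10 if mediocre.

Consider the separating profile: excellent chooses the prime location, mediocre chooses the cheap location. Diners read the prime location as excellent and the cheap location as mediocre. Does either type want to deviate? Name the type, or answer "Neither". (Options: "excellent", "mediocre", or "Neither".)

The prime location pays 14; the cheap location pays 10.
excellent: assigned the prime location, nets 14 − 2 = 12; deviating to the cheap location nets 10.
mediocre: assigned the cheap location, nets 10; deviating to the prime location nets 14 − 3 = 11.
The mediocre type gains 1 by deviating.

mediocre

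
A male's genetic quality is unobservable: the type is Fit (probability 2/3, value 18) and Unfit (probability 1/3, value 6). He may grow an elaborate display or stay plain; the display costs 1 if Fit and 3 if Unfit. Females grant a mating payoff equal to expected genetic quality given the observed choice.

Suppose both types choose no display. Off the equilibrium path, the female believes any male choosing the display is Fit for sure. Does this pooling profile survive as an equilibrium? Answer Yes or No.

On path, the female holds the prior and pays 2/3·18 + 1/3·6 = 14. Off path (the display), believing Fit, it pays 18.
Fit: no display nets 14; the display nets 18 − 1 = 17. Fit would deviate.
Unfit: no display nets 14; the display nets 18 − 3 = 15. Unfit would deviate.
A type deviates, so pooling fails.

No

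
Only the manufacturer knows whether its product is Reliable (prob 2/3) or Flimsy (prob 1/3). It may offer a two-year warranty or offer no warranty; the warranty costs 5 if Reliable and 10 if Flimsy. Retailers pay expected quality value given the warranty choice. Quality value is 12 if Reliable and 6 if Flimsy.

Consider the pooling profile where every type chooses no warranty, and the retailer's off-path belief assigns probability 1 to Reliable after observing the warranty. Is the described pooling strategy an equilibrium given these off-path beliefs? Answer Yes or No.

Yes

On path, the retailer holds the prior and pays 2/3·12 + 1/3·6 = 10. Off path (the warranty), believing Reliable, it pays 12.
Reliable: no warranty nets 10; the warranty nets 12 − 5 = 7. Reliable stays.
Flimsy: no warranty nets 10; the warranty nets 12 − 10 = 2. Flimsy stays.
No type deviates, so pooling is sustained.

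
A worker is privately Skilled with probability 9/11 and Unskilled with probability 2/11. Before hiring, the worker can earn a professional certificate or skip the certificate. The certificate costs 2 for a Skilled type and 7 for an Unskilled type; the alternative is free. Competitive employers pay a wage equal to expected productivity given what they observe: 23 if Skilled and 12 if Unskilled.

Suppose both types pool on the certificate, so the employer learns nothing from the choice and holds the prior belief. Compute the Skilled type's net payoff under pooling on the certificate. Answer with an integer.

19

Pooled wage = 9/11·23 + 2/11·12 = 21.
Skilled pays cost 2 for the certificate, so net payoff = 21 − 2 = 19.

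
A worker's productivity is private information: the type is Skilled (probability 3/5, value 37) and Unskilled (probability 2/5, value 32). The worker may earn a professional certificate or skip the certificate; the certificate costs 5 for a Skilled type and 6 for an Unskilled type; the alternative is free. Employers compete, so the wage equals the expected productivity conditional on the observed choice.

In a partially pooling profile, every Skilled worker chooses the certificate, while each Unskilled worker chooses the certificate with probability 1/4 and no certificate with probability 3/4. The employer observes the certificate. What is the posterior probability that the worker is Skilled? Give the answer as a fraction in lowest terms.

6/7

P(the certificate) = (3/5)·1 + (2/5)·(1/4) = 7/10.
By Bayes' rule, P(Skilled | the certificate) = (3/5) / (7/10) = 6/7.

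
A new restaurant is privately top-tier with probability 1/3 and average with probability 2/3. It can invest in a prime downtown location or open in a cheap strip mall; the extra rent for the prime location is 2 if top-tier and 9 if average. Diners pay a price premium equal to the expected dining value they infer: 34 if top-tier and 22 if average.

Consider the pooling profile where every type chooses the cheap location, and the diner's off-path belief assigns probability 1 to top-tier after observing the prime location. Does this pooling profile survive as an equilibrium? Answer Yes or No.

No

On path, the diner holds the prior and pays 1/3·34 + 2/3·22 = 26. Off path (the prime location), believing top-tier, it pays 34.
top-tier: the cheap location nets 26; the prime location nets 34 − 2 = 32. top-tier would deviate.
average: the cheap location nets 26; the prime location nets 34 − 9 = 25. average stays.
A type deviates, so pooling fails.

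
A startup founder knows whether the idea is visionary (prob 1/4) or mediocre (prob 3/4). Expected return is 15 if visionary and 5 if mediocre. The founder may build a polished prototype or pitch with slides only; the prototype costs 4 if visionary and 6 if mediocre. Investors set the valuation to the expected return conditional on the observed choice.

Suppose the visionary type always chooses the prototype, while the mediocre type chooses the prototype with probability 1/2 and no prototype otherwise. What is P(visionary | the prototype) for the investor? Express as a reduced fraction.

P(the prototype) = (1/4)·1 + (3/4)·(1/2) = 5/8.
By Bayes' rule, P(visionary | the prototype) = (1/4) / (5/8) = 2/5.

2/5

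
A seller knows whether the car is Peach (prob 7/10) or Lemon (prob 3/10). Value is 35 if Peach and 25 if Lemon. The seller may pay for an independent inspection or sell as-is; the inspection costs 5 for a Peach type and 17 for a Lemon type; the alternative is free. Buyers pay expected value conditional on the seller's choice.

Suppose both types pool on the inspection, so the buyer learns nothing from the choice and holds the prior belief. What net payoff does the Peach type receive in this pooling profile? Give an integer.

Pooled price = 7/10·35 + 3/10·25 = 32.
Peach pays cost 5 for the inspection, so net payoff = 32 − 5 = 27.

27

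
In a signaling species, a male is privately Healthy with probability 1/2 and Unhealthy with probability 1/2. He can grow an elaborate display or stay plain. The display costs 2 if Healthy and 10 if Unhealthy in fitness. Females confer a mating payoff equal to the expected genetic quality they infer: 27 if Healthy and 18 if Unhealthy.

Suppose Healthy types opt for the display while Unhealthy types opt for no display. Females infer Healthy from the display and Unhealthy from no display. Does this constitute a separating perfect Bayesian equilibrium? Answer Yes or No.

Yes

Under these beliefs, the display earns mating payoff 27 and no display earns mating payoff 18.
Healthy: the display nets 27 − 2 = 25; no display nets 18. Healthy prefers the display.
Unhealthy: the display nets 27 − 10 = 17; no display nets 18. Unhealthy prefers no display.
Neither type deviates, so the separating profile is an equilibrium.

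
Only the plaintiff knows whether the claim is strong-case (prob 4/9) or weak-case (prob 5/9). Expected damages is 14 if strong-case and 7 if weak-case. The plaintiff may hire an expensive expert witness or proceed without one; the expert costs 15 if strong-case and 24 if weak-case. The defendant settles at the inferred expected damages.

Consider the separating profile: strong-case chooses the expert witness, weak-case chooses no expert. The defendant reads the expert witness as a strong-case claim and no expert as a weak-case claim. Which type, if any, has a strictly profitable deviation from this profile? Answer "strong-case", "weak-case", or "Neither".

The expert witness pays 14; no expert pays 7.
strong-case: assigned the expert witness, nets 14 − 15 = -1; deviating to no expert nets 7.
weak-case: assigned no expert, nets 7; deviating to the expert witness nets 14 − 24 = -10.
The strong-case type gains 8 by deviating.

strong-case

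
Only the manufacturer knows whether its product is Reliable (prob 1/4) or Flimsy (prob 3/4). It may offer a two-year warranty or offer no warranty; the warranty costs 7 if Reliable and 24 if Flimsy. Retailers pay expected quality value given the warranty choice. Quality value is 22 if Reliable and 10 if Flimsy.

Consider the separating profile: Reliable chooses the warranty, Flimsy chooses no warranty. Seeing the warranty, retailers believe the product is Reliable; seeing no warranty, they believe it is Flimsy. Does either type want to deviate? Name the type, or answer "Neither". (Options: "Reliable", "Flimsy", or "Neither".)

Neither

The warranty pays 22; no warranty pays 10.
Reliable: assigned the warranty, nets 22 − 7 = 15; deviating to no warranty nets 10.
Flimsy: assigned no warranty, nets 10; deviating to the warranty nets 22 − 24 = -2.
Both types strictly prefer their assigned action; no profitable deviation.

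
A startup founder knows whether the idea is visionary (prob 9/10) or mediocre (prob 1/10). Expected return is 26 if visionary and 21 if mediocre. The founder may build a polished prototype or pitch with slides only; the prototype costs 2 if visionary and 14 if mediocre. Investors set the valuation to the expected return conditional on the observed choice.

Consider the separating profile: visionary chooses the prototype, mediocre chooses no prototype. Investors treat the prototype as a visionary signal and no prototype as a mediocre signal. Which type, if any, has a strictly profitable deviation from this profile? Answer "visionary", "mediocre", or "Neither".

Neither

The prototype pays 26; no prototype pays 21.
visionary: assigned the prototype, nets 26 − 2 = 24; deviating to no prototype nets 21.
mediocre: assigned no prototype, nets 21; deviating to the prototype nets 26 − 14 = 12.
Both types strictly prefer their assigned action; no profitable deviation.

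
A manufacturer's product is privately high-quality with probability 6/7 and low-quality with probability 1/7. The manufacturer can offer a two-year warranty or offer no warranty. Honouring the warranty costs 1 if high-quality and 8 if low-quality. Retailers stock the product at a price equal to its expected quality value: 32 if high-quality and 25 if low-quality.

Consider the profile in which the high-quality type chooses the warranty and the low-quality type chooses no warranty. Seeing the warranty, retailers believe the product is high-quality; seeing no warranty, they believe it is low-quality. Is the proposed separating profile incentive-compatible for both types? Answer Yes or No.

Under these beliefs, the warranty earns price 32 and no warranty earns price 25.
high-quality: the warranty nets 32 − 1 = 31; no warranty nets 25. high-quality prefers the warranty.
low-quality: the warranty nets 32 − 8 = 24; no warranty nets 25. low-quality prefers no warranty.
Neither type deviates, so the separating profile is an equilibrium.

Yes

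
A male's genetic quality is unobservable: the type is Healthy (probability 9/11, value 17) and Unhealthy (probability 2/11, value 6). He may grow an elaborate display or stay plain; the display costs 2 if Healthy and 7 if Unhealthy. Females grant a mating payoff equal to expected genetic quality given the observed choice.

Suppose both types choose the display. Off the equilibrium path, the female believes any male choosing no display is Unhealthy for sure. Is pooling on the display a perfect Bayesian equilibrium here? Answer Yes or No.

Yes

On path, the female holds the prior and pays 9/11·17 + 2/11·6 = 15. Off path (no display), believing Unhealthy, it pays 6.
Healthy: the display nets 15 − 2 = 13; no display nets 6. Healthy stays.
Unhealthy: the display nets 15 − 7 = 8; no display nets 6. Unhealthy stays.
No type deviates, so pooling is sustained.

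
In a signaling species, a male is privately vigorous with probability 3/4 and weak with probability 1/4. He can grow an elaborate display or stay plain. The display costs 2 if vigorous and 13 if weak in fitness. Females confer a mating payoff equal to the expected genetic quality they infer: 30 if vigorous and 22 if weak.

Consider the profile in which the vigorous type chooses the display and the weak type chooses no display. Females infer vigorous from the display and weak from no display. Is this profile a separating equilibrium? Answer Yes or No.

Yes

Under these beliefs, the display earns mating payoff 30 and no display earns mating payoff 22.
vigorous: the display nets 30 − 2 = 28; no display nets 22. vigorous prefers the display.
weak: the display nets 30 − 13 = 17; no display nets 22. weak prefers no display.
Neither type deviates, so the separating profile is an equilibrium.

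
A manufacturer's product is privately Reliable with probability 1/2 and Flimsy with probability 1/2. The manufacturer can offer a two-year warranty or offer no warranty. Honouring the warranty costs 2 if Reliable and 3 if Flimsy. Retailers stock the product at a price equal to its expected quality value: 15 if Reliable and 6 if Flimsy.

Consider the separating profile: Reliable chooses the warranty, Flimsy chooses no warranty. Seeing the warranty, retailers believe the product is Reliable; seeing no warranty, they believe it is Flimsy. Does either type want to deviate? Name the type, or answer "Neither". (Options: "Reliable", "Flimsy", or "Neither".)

Flimsy

The warranty pays 15; no warranty pays 6.
Reliable: assigned the warranty, nets 15 − 2 = 13; deviating to no warranty nets 6.
Flimsy: assigned no warranty, nets 6; deviating to the warranty nets 15 − 3 = 12.
The Flimsy type gains 6 by deviating.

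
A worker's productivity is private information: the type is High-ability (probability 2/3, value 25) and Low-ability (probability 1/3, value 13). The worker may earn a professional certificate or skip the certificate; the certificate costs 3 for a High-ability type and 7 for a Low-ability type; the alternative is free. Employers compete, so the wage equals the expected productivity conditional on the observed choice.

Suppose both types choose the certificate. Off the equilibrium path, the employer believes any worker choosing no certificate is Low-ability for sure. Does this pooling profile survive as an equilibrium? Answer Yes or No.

Yes

On path, the employer holds the prior and pays 2/3·25 + 1/3·13 = 21. Off path (no certificate), believing Low-ability, it pays 13.
High-ability: the certificate nets 21 − 3 = 18; no certificate nets 13. High-ability stays.
Low-ability: the certificate nets 21 − 7 = 14; no certificate nets 13. Low-ability stays.
No type deviates, so pooling is sustained.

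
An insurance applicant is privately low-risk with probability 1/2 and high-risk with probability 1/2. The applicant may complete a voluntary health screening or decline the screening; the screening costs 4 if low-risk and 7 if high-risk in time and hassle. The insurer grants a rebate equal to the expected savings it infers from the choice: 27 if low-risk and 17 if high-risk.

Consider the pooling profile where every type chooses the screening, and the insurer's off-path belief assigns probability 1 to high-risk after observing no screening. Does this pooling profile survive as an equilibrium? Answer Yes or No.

No

On path, the insurer holds the prior and pays 1/2·27 + 1/2·17 = 22. Off path (no screening), believing high-risk, it pays 17.
low-risk: the screening nets 22 − 4 = 18; no screening nets 17. low-risk stays.
high-risk: the screening nets 22 − 7 = 15; no screening nets 17. high-risk would deviate.
A type deviates, so pooling fails.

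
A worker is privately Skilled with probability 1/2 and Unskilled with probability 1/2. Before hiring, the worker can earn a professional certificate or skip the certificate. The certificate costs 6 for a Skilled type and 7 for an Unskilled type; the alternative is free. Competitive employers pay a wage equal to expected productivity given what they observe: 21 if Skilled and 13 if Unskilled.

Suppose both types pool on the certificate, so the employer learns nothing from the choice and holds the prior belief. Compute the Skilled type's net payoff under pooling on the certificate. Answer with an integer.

Pooled wage = 1/2·21 + 1/2·13 = 17.
Skilled pays cost 6 for the certificate, so net payoff = 17 − 6 = 11.

11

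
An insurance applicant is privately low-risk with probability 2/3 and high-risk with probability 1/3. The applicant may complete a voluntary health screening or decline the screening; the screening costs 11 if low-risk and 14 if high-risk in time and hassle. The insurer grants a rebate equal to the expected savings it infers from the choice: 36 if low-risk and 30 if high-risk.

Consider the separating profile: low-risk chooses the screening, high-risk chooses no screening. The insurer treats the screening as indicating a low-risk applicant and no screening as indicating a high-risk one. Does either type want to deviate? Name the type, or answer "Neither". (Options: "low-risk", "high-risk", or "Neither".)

low-risk

The screening pays 36; no screening pays 30.
low-risk: assigned the screening, nets 36 − 11 = 25; deviating to no screening nets 30.
high-risk: assigned no screening, nets 30; deviating to the screening nets 36 − 14 = 22.
The low-risk type gains 5 by deviating.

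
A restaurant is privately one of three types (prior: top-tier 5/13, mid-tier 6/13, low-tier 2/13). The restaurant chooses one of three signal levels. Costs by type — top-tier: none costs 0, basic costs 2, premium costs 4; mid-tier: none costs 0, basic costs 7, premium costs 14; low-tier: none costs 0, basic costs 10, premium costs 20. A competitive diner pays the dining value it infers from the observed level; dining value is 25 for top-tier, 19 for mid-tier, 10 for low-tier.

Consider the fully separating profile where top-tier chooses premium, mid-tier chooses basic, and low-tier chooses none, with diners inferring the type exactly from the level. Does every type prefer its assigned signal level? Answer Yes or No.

Separating price premiums: premium → 25, basic → 19, none → 10.
top-tier (assigned premium): none: 10 − 0 = 10; basic: 19 − 2 = 17; premium: 25 − 4 = 21. top-tier stays.
mid-tier (assigned basic): none: 10 − 0 = 10; basic: 19 − 7 = 12; premium: 25 − 14 = 11. mid-tier stays.
low-tier (assigned none): none: 10 − 0 = 10; basic: 19 − 10 = 9; premium: 25 − 20 = 5. low-tier stays.
Every type prefers its assigned level; separation holds.

Yes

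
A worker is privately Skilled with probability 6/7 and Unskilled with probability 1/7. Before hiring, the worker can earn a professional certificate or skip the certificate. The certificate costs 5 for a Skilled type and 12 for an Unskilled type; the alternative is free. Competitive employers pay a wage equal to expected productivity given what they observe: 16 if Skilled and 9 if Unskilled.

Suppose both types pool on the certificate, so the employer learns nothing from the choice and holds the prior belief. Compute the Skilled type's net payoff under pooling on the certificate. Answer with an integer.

Pooled wage = 6/7·16 + 1/7·9 = 15.
Skilled pays cost 5 for the certificate, so net payoff = 15 − 5 = 10.

10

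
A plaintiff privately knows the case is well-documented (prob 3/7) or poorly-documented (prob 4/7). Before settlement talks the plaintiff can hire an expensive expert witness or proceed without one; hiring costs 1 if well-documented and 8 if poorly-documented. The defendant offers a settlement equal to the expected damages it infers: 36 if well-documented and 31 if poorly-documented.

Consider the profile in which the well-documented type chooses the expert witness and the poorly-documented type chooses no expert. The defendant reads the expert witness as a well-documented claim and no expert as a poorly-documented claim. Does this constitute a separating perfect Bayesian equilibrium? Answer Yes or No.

Under these beliefs, the expert witness earns settlement 36 and no expert earns settlement 31.
well-documented: the expert witness nets 36 − 1 = 35; no expert nets 31. well-documented prefers the expert witness.
poorly-documented: the expert witness nets 36 − 8 = 28; no expert nets 31. poorly-documented prefers no expert.
Neither type deviates, so the separating profile is an equilibrium.

Yes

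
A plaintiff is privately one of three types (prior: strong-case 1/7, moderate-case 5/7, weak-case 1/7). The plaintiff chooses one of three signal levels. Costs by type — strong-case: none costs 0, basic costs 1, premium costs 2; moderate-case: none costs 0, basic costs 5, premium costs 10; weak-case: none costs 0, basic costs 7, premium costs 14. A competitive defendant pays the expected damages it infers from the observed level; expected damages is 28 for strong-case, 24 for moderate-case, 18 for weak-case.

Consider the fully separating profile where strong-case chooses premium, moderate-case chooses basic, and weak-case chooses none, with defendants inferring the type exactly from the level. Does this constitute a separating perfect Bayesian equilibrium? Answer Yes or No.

Yes

Separating settlements: premium → 28, basic → 24, none → 18.
strong-case (assigned premium): none: 18 − 0 = 18; basic: 24 − 1 = 23; premium: 28 − 2 = 26. strong-case stays.
moderate-case (assigned basic): none: 18 − 0 = 18; basic: 24 − 5 = 19; premium: 28 − 10 = 18. moderate-case stays.
weak-case (assigned none): none: 18 − 0 = 18; basic: 24 − 7 = 17; premium: 28 − 14 = 14. weak-case stays.
Every type prefers its assigned level; separation holds.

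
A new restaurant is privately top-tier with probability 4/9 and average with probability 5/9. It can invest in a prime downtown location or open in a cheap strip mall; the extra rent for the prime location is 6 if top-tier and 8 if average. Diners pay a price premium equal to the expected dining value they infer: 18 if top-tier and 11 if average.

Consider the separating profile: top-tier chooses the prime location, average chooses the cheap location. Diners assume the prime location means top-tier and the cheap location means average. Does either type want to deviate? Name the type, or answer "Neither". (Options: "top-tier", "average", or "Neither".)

The prime location pays 18; the cheap location pays 11.
top-tier: assigned the prime location, nets 18 − 6 = 12; deviating to the cheap location nets 11.
average: assigned the cheap location, nets 11; deviating to the prime location nets 18 − 8 = 10.
Both types strictly prefer their assigned action; no profitable deviation.

Neither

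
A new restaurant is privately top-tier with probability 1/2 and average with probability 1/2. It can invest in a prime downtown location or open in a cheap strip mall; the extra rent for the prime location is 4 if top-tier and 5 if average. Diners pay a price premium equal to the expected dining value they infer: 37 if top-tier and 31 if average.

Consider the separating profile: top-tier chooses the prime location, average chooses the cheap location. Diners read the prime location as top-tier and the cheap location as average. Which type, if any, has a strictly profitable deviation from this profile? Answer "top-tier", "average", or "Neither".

average

The prime location pays 37; the cheap location pays 31.
top-tier: assigned the prime location, nets 37 − 4 = 33; deviating to the cheap location nets 31.
average: assigned the cheap location, nets 31; deviating to the prime location nets 37 − 5 = 32.
The average type gains 1 by deviating.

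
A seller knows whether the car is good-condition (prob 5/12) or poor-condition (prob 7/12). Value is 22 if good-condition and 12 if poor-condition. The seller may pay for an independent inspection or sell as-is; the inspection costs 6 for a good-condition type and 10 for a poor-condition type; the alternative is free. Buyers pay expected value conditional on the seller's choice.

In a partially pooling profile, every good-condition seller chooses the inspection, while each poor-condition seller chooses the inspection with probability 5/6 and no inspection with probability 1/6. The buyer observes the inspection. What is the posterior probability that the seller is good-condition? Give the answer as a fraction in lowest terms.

P(the inspection) = (5/12)·1 + (7/12)·(5/6) = 65/72.
By Bayes' rule, P(good-condition | the inspection) = (5/12) / (65/72) = 6/13.

6/13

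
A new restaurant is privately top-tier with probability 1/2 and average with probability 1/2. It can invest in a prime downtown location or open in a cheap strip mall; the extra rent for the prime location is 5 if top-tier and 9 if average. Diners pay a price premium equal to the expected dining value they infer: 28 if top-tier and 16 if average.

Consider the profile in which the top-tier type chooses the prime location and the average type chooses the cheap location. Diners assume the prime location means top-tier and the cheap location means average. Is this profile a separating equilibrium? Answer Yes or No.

No

Under these beliefs, the prime location earns price premium 28 and the cheap location earns price premium 16.
top-tier: the prime location nets 28 − 5 = 23; the cheap location nets 16. top-tier prefers the prime location.
average: the prime location nets 28 − 9 = 19; the cheap location nets 16. average would deviate to the prime location.
average has a profitable deviation, so the profile is not an equilibrium.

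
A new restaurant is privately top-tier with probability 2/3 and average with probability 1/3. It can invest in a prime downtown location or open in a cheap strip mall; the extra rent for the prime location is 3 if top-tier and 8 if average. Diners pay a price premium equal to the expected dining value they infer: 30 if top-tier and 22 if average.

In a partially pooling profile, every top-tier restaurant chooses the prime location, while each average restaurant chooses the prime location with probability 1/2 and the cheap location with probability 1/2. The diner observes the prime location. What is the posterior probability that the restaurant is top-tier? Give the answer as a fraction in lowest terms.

4/5

P(the prime location) = (2/3)·1 + (1/3)·(1/2) = 5/6.
By Bayes' rule, P(top-tier | the prime location) = (2/3) / (5/6) = 4/5.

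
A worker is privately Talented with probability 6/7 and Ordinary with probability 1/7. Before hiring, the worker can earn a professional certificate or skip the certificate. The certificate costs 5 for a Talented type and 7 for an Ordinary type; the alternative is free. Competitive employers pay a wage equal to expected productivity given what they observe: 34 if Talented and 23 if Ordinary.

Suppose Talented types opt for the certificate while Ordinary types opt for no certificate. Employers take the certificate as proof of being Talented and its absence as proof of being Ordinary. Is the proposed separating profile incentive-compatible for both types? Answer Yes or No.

Under these beliefs, the certificate earns wage 34 and no certificate earns wage 23.
Talented: the certificate nets 34 − 5 = 29; no certificate nets 23. Talented prefers the certificate.
Ordinary: the certificate nets 34 − 7 = 27; no certificate nets 23. Ordinary would deviate to the certificate.
Ordinary has a profitable deviation, so the profile is not an equilibrium.

No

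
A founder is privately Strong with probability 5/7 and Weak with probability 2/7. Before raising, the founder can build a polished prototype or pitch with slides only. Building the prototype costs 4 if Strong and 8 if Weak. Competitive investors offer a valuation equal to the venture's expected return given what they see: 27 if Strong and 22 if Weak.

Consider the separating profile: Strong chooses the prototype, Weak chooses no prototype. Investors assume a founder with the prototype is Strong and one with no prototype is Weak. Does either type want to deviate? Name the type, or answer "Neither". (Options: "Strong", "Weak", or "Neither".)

Neither

The prototype pays 27; no prototype pays 22.
Strong: assigned the prototype, nets 27 − 4 = 23; deviating to no prototype nets 22.
Weak: assigned no prototype, nets 22; deviating to the prototype nets 27 − 8 = 19.
Both types strictly prefer their assigned action; no profitable deviation.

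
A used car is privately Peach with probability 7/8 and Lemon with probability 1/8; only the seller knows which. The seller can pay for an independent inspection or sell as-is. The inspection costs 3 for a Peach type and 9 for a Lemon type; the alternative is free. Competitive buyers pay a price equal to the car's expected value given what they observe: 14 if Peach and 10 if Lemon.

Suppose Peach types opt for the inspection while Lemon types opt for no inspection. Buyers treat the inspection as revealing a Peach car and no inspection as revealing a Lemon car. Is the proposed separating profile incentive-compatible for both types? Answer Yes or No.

Under these beliefs, the inspection earns price 14 and no inspection earns price 10.
Peach: the inspection nets 14 − 3 = 11; no inspection nets 10. Peach prefers the inspection.
Lemon: the inspection nets 14 − 9 = 5; no inspection nets 10. Lemon prefers no inspection.
Neither type deviates, so the separating profile is an equilibrium.

Yes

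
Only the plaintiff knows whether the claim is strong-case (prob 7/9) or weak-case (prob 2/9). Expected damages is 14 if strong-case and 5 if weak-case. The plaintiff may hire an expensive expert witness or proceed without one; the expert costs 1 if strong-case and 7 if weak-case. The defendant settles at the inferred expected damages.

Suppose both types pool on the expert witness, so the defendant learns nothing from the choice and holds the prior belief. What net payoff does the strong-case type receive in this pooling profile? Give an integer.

11

Pooled settlement = 7/9·14 + 2/9·5 = 12.
strong-case pays cost 1 for the expert witness, so net payoff = 12 − 1 = 11.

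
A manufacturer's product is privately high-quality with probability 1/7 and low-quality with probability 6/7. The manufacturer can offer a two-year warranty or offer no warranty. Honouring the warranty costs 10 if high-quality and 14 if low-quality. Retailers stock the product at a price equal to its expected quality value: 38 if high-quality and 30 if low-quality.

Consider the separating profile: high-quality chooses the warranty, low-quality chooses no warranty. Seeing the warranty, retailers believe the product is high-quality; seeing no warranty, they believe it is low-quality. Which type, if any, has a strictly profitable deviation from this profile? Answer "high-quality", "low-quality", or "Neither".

The warranty pays 38; no warranty pays 30.
high-quality: assigned the warranty, nets 38 − 10 = 28; deviating to no warranty nets 30.
low-quality: assigned no warranty, nets 30; deviating to the warranty nets 38 − 14 = 24.
The high-quality type gains 2 by deviating.

high-quality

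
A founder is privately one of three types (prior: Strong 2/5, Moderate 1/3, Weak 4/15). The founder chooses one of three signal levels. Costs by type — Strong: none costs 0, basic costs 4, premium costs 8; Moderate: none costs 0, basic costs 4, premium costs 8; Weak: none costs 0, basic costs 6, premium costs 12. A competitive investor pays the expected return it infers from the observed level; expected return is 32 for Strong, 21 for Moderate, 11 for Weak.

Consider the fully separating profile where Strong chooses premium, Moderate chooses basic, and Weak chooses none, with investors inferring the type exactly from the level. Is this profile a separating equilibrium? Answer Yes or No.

Separating valuations: premium → 32, basic → 21, none → 11.
Strong (assigned premium): none: 11 − 0 = 11; basic: 21 − 4 = 17; premium: 32 − 8 = 24. Strong stays.
Moderate (assigned basic): none: 11 − 0 = 11; basic: 21 − 4 = 17; premium: 32 − 8 = 24. Moderate prefers premium.
Weak (assigned none): none: 11 − 0 = 11; basic: 21 − 6 = 15; premium: 32 − 12 = 20. Weak prefers premium.
At least one type deviates; the separating profile fails.

No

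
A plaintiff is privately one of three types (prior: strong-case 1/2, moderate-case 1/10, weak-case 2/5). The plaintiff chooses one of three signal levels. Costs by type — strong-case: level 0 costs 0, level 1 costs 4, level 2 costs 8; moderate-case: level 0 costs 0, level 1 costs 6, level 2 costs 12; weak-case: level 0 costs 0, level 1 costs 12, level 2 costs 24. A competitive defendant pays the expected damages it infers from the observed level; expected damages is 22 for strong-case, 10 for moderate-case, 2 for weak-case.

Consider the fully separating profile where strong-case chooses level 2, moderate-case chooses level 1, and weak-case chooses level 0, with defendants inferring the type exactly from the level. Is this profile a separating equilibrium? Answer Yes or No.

No

Separating settlements: level 2 → 22, level 1 → 10, level 0 → 2.
strong-case (assigned level 2): level 0: 2 − 0 = 2; level 1: 10 − 4 = 6; level 2: 22 − 8 = 14. strong-case stays.
moderate-case (assigned level 1): level 0: 2 − 0 = 2; level 1: 10 − 6 = 4; level 2: 22 − 12 = 10. moderate-case prefers level 2.
weak-case (assigned level 0): level 0: 2 − 0 = 2; level 1: 10 − 12 = -2; level 2: 22 − 24 = -2. weak-case stays.
At least one type deviates; the separating profile fails.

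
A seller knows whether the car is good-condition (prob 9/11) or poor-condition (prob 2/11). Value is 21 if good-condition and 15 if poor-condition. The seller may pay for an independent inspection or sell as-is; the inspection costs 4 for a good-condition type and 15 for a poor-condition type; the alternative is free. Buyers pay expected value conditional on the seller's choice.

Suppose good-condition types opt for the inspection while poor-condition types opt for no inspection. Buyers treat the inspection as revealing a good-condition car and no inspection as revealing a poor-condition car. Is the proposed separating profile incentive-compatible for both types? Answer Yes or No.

Yes

Under these beliefs, the inspection earns price 21 and no inspection earns price 15.
good-condition: the inspection nets 21 − 4 = 17; no inspection nets 15. good-condition prefers the inspection.
poor-condition: the inspection nets 21 − 15 = 6; no inspection nets 15. poor-condition prefers no inspection.
Neither type deviates, so the separating profile is an equilibrium.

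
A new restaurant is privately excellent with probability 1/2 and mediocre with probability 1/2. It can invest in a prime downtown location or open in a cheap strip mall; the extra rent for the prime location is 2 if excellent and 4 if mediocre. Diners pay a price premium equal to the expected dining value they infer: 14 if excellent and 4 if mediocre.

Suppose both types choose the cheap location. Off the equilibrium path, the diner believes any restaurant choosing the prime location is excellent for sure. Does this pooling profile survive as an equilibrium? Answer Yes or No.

On path, the diner holds the prior and pays 1/2·14 + 1/2·4 = 9. Off path (the prime location), believing excellent, it pays 14.
excellent: the cheap location nets 9; the prime location nets 14 − 2 = 12. excellent would deviate.
mediocre: the cheap location nets 9; the prime location nets 14 − 4 = 10. mediocre would deviate.
A type deviates, so pooling fails.

No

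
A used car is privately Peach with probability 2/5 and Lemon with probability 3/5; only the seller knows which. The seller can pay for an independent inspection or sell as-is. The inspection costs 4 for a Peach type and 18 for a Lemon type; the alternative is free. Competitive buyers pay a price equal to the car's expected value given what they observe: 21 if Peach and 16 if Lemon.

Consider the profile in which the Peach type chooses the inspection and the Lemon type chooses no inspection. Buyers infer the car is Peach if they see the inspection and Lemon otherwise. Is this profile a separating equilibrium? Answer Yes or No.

Under these beliefs, the inspection earns price 21 and no inspection earns price 16.
Peach: the inspection nets 21 − 4 = 17; no inspection nets 16. Peach prefers the inspection.
Lemon: the inspection nets 21 − 18 = 3; no inspection nets 16. Lemon prefers no inspection.
Neither type deviates, so the separating profile is an equilibrium.

Yes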